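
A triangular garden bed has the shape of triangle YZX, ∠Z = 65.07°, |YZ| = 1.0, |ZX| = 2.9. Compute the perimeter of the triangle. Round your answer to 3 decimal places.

6.539

By the law of cosines, |XY|² = |YZ|² + |ZX|² − 2·|YZ|·|ZX|·cos Z = 6.9652, so |XY| ≈ 2.6392.
Semiperimeter s = (2.9+2.6392+1)/2 = 3.2696.
Perimeter = 2.9 + 2.6392 + 1 = 6.5392.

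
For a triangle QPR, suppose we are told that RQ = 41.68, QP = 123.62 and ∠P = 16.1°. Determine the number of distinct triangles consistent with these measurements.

2

QP·sin P = 123.62·sin(16.1°) ≈ 34.28.
Since QP sin P < RQ < QP (34.28 < 41.68 < 123.62), two triangles exist.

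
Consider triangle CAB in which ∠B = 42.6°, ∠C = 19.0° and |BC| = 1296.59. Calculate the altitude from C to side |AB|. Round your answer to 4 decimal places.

h_C ≈ 877.6306

The third angle is ∠A = 180° − ∠B − ∠C = 118.40°.
Law of sines: |AB| = |BC|·sin C/sin A ≈ 479.88.
Law of sines: |CA| = |BC|·sin B/sin A ≈ 997.71.
Area = ½·|BC|·|AB|·sin B ≈ 2.1058e+05.
The altitude from C has length 2·area/|AB| ≈ 877.63.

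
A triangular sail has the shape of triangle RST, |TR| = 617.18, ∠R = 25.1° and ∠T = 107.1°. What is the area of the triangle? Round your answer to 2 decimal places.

area ≈ 104237.49

The third angle is ∠S = 180° − ∠T − ∠R = 47.80°.
Law of sines: |ST| = |TR|·sin R/sin S ≈ 353.41.
Law of sines: |RS| = |TR|·sin T/sin S ≈ 796.29.
Area = ½·|TR|·|ST|·sin T ≈ 1.0424e+05.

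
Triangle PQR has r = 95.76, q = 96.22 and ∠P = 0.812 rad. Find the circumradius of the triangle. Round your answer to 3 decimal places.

By the law of cosines, p² = q² + r² − 2·q·r·cos P = 5748.9, so p ≈ 75.821.
Area = ½·q·r·sin P ≈ 3343.1.
Circumradius = p/(2 sin P) ≈ 52.243.

52.243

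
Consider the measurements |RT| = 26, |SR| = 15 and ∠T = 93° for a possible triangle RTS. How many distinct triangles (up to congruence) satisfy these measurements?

0

|RT|·sin T = 26·sin(93°) ≈ 25.96.
Since ∠T is not acute, a triangle exists only if |SR| > |RT|; here |SR| ≤ |RT|, so there is no triangle.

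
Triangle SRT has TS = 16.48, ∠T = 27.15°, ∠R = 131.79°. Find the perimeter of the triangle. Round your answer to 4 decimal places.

The third angle is ∠S = 180° − ∠R − ∠T = 21.06°.
Law of sines: RT = TS·sin S/sin R ≈ 7.9427.
Law of sines: SR = TS·sin T/sin R ≈ 10.086.
Semiperimeter s = (7.9427+16.48+10.086)/2 = 17.254.
Perimeter = 7.9427 + 16.48 + 10.086 = 34.509.

34.5089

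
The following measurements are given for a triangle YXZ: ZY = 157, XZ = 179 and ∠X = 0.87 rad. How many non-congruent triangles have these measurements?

2

XZ·sin X = 179·sin(0.87 rad) ≈ 136.8.
Since XZ sin X < ZY < XZ (136.8 < 157 < 179), two triangles exist.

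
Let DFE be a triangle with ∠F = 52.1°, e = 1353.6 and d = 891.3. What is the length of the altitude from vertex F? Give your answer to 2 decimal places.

By the law of cosines, f² = e² + d² − 2·e·d·cos F = 1.1444e+06, so f ≈ 1069.8.
Area = ½·e·d·sin F ≈ 4.76e+05.
The altitude from F has length 2·area/f ≈ 889.91.

889.91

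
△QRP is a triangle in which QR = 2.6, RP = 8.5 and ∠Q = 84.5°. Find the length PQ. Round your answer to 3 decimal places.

Law of sines: sin P = QR·sin Q/RP ≈ 0.30447.
Since RP ≥ QR, only the acute value applies: ∠P ≈ 17.73°.
Then ∠R = 180° − ∠Q − ∠P ≈ 77.77°.
Law of sines gives PQ = RP·sin R/sin Q ≈ 8.3456.

8.346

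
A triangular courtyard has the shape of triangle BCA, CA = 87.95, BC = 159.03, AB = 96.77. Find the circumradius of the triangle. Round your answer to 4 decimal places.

R ≈ 90.7073

By the law of cosines, cos B = (AB² + BC² − CA²) / (2·AB·BC) ≈ 0.87462, so ∠B ≈ 29.00°.
Circumradius = CA/(2 sin B) ≈ 90.707.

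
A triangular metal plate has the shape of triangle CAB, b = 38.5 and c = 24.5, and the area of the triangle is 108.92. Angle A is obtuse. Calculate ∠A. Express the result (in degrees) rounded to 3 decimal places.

∠A ≈ 166.647°

From area = ½·b·c·sin A, we get sin A = 2·area/(b·c) ≈ 0.23095.
Taking the obtuse solution, ∠A ≈ 166.65°.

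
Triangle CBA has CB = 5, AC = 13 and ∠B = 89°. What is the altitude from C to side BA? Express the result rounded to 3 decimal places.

h_C ≈ 4.999

Law of sines: sin A = CB·sin B/AC ≈ 0.38456.
Since AC ≥ CB, only the acute value applies: ∠A ≈ 22.62°.
Then ∠C = 180° − ∠B − ∠A ≈ 68.38°.
Law of sines gives BA = AC·sin C/sin B ≈ 12.088.
Area = ½·AC·CB·sin C ≈ 30.214.
The altitude from C has length 2·area/BA ≈ 4.9992.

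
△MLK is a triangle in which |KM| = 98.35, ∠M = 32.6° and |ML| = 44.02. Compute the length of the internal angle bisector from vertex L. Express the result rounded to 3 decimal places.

t_L ≈ 23.835

By the law of cosines, |LK|² = |KM|² + |ML|² − 2·|KM|·|ML|·cos M = 4315.9, so |LK| ≈ 65.696.
Law of cosines again: cos L = (|ML|² + |LK|² − |KM|²)/(2·|ML|·|LK|) ≈ -0.59114, so ∠L ≈ 126.24°.
The bisector from L has length 2·|ML|·|LK|·cos(∠L/2)/(|ML|+|LK|) ≈ 23.835.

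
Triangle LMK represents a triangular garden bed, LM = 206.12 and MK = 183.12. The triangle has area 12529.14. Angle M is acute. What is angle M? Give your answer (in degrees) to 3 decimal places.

∠M ≈ 41.597°

From area = ½·LM·MK·sin M, we get sin M = 2·area/(LM·MK) ≈ 0.66389.
Taking the acute solution, ∠M ≈ 41.60°.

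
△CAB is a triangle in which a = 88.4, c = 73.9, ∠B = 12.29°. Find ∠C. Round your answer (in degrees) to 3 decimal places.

By the law of cosines, b² = c² + a² − 2·c·a·cos B = 509.68, so b ≈ 22.576.
Law of cosines again: cos C = (a² + b² − c²)/(2·a·b) ≈ 0.71729, so ∠C ≈ 44.17°.

∠C ≈ 44.169°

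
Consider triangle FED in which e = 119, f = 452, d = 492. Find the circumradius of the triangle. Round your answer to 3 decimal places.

252.142

By the law of cosines, cos F = (e² + d² − f²) / (2·e·d) ≈ 0.44341, so ∠F ≈ 63.68°.
Circumradius = f/(2 sin F) ≈ 252.14.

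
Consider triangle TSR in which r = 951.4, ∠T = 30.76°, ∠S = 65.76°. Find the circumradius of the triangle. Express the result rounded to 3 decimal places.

478.797

The third angle is ∠R = 180° − ∠T − ∠S = 83.48°.
Law of sines: t = r·sin T/sin R ≈ 489.75.
Law of sines: s = r·sin S/sin R ≈ 873.17.
Circumradius = r/(2 sin R) ≈ 478.8.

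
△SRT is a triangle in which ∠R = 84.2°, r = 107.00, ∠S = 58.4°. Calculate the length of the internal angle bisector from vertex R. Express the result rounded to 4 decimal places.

t_R ≈ 56.5854

The third angle is ∠T = 180° − ∠S − ∠R = 37.40°.
Law of sines: s = r·sin S/sin R ≈ 91.604.
Law of sines: t = r·sin T/sin R ≈ 65.324.
The bisector from R has length 2·t·s·cos(∠R/2)/(t+s) ≈ 56.585.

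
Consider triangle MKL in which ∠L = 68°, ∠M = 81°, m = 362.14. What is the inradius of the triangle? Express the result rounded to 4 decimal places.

The third angle is ∠K = 180° − ∠L − ∠M = 31.00°.
Law of sines: k = m·sin K/sin M ≈ 188.84.
Law of sines: l = m·sin L/sin M ≈ 339.96.
Area = ½·m·k·sin L ≈ 31704.
Semiperimeter s = (362.14+188.84+339.96)/2 = 445.47.
Inradius = area/s = 31704/445.47 ≈ 71.169.

r ≈ 71.1691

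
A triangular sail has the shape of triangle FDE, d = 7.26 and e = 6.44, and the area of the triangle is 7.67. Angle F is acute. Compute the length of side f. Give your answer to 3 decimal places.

2.418

From area = ½·d·e·sin F, we get sin F = 2·area/(d·e) ≈ 0.32810.
Taking the acute solution, ∠F ≈ 19.15°.
Law of cosines then gives f ≈ 2.4184.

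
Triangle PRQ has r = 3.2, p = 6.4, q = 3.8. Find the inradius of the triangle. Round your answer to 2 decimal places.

0.67

Semiperimeter s = (6.4 + 3.2 + 3.8)/2 = 6.7.
Heron's formula: area = √(6.7·0.3·3.5·2.9) ≈ 4.5168.
Inradius = area/s = 4.5168/6.7 ≈ 0.67415.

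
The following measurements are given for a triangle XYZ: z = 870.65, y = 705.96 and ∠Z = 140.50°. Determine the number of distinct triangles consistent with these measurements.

y·sin Z = 705.96·sin(140.50°) ≈ 449.
Since ∠Z is not acute, a triangle exists only if z > y; here z > y, so there is exactly one triangle.

1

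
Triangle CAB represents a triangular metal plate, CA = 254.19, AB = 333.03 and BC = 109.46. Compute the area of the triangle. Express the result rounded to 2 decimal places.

area ≈ 10951.90

Semiperimeter s = (333.03 + 109.46 + 254.19)/2 = 348.34.
Heron's formula: area = √(348.34·15.31·238.88·94.15) ≈ 10952.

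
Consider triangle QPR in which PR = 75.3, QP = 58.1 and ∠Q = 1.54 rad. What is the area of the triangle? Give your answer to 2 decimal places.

area ≈ 1443.77

Law of sines: sin R = QP·sin Q/PR ≈ 0.77121.
Since PR ≥ QP, only the acute value applies: ∠R ≈ 0.881 rad.
Then ∠P = π − ∠Q − ∠R ≈ 0.721 rad.
Law of sines gives RQ = PR·sin P/sin Q ≈ 49.723.
Area = ½·PR·QP·sin P ≈ 1443.8.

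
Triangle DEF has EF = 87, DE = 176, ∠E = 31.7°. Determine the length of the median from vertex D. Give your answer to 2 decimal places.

140.86

By the law of cosines, FD² = DE² + EF² − 2·DE·EF·cos E = 12490, so FD ≈ 111.76.
Median from D: ½√(2·FD² + 2·DE² − EF²) ≈ 140.86.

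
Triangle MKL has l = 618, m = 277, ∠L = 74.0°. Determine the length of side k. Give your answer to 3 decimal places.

Law of sines: sin M = m·sin L/l ≈ 0.43086.
Since l ≥ m, only the acute value applies: ∠M ≈ 25.52°.
Then ∠K = 180° − ∠L − ∠M ≈ 80.48°.
Law of sines gives k = l·sin K/sin L ≈ 634.05.

634.047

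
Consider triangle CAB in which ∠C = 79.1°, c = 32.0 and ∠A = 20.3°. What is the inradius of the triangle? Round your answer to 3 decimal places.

The third angle is ∠B = 180° − ∠C − ∠A = 80.60°.
Law of sines: a = c·sin A/sin C ≈ 11.306.
Law of sines: b = c·sin B/sin C ≈ 32.15.
Area = ½·c·a·sin B ≈ 178.47.
Semiperimeter s = (32+11.306+32.15)/2 = 37.728.
Inradius = area/s = 178.47/37.728 ≈ 4.7303.

4.730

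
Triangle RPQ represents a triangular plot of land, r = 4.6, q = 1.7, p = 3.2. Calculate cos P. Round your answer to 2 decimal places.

By the law of cosines, cos P = (q² + r² − p²) / (2·q·r) ≈ 0.88299, so ∠P ≈ 27.99°.

cos P ≈ 0.88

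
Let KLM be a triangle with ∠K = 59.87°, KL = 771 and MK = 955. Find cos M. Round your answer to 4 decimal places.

By the law of cosines, LM² = MK² + KL² − 2·MK·KL·cos K = 7.6727e+05, so LM ≈ 875.94.
Law of cosines again: cos M = (LM² + MK² − KL²)/(2·LM·MK) ≈ 0.64843, so ∠M ≈ 49.58°.

0.6484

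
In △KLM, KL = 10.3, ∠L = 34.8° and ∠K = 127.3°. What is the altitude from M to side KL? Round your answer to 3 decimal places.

h_M ≈ 15.214

The third angle is ∠M = 180° − ∠K − ∠L = 17.90°.
Law of sines: LM = KL·sin K/sin M ≈ 26.658.
Law of sines: MK = KL·sin L/sin M ≈ 19.126.
Area = ½·KL·LM·sin L ≈ 78.351.
The altitude from M has length 2·area/KL ≈ 15.214.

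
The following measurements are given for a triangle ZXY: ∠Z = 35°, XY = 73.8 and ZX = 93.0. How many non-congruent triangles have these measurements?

2

ZX·sin Z = 93.0·sin(35°) ≈ 53.34.
Since ZX sin Z < XY < ZX (53.34 < 73.8 < 93.0), two triangles exist.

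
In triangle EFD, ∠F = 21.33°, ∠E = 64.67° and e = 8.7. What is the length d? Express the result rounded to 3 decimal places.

The third angle is ∠D = 180° − ∠E − ∠F = 94.00°.
Law of sines: d = e·sin D/sin E ≈ 9.602.

9.602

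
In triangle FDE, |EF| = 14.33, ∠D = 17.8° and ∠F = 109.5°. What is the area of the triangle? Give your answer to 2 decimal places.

251.85

The third angle is ∠E = 180° − ∠F − ∠D = 52.70°.
Law of sines: |DE| = |EF|·sin F/sin D ≈ 44.188.
Law of sines: |FD| = |EF|·sin E/sin D ≈ 37.289.
Area = ½·|EF|·|DE|·sin E ≈ 251.85.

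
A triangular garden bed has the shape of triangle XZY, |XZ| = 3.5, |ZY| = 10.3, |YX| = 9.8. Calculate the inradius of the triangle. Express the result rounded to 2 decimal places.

1.45

Semiperimeter s = (10.3 + 9.8 + 3.5)/2 = 11.8.
Heron's formula: area = √(11.8·1.5·2·8.3) ≈ 17.141.
Inradius = area/s = 17.141/11.8 ≈ 1.4526.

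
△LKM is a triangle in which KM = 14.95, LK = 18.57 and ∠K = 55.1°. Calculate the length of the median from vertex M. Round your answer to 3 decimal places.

12.283

By the law of cosines, ML² = LK² + KM² − 2·LK·KM·cos K = 250.67, so ML ≈ 15.832.
Median from M: ½√(2·KM² + 2·ML² − LK²) ≈ 12.283.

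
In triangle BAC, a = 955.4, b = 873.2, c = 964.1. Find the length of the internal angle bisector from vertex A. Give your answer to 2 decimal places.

By the law of cosines, cos A = (c² + b² − a²) / (2·c·b) ≈ 0.46278, so ∠A ≈ 62.43°.
The bisector from A has length 2·c·b·cos(∠A/2)/(c+b) ≈ 783.72.

783.72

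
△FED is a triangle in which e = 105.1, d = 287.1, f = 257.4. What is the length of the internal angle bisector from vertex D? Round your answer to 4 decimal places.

100.4168

By the law of cosines, cos D = (f² + e² − d²) / (2·f·e) ≈ -0.09473, so ∠D ≈ 95.44°.
The bisector from D has length 2·f·e·cos(∠D/2)/(f+e) ≈ 100.42.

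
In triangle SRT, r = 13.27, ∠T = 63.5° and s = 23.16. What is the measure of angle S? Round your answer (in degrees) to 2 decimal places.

81.94

By the law of cosines, t² = s² + r² − 2·s·r·cos T = 438.22, so t ≈ 20.934.
Law of cosines again: cos S = (r² + t² − s²)/(2·r·t) ≈ 0.14026, so ∠S ≈ 81.94°.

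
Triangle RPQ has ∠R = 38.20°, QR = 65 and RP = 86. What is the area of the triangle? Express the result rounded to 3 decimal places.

area ≈ 1728.451

Area = ½·QR·RP·sin R ≈ 1728.5.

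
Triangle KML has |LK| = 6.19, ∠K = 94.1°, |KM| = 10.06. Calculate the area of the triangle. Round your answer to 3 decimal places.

area ≈ 31.056

Area = ½·|LK|·|KM|·sin K ≈ 31.056.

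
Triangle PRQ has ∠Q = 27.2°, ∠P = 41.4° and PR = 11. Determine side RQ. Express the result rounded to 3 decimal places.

The third angle is ∠R = 180° − ∠Q − ∠P = 111.40°.
Law of sines: RQ = PR·sin P/sin Q ≈ 15.914.

15.914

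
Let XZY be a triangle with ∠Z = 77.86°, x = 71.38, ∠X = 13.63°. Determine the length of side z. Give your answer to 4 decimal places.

The third angle is ∠Y = 180° − ∠X − ∠Z = 88.51°.
Law of sines: z = x·sin Z/sin X ≈ 296.13.

296.1316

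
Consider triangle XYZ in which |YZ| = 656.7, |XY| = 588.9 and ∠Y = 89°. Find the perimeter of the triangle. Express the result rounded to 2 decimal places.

2119.99

By the law of cosines, |ZX|² = |XY|² + |YZ|² − 2·|XY|·|YZ|·cos Y = 7.6456e+05, so |ZX| ≈ 874.39.
Semiperimeter s = (656.7+874.39+588.9)/2 = 1060.
Perimeter = 656.7 + 874.39 + 588.9 = 2120.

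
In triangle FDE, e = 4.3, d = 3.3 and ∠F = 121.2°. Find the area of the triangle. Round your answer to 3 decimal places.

Area = ½·d·e·sin F ≈ 6.0688.

6.069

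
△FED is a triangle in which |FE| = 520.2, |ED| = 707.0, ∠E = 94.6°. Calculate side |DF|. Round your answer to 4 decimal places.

910.7406

By the law of cosines, |DF|² = |FE|² + |ED|² − 2·|FE|·|ED|·cos E = 8.2945e+05, so |DF| ≈ 910.74.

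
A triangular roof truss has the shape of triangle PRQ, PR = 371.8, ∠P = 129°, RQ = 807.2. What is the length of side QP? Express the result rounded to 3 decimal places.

Law of sines: sin Q = PR·sin P/RQ ≈ 0.35796.
Since RQ ≥ PR, only the acute value applies: ∠Q ≈ 20.97°.
Then ∠R = 180° − ∠P − ∠Q ≈ 30.03°.
Law of sines gives QP = RQ·sin R/sin P ≈ 519.73.

519.732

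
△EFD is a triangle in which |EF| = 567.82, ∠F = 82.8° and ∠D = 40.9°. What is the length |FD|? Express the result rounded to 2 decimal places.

721.51

The third angle is ∠E = 180° − ∠F − ∠D = 56.30°.
Law of sines: |FD| = |EF|·sin E/sin D ≈ 721.51.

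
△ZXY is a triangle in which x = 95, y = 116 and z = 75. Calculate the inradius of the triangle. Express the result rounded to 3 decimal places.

24.825

Semiperimeter s = (75 + 95 + 116)/2 = 143.
Heron's formula: area = √(143·68·48·27) ≈ 3550.
Inradius = area/s = 3550/143 ≈ 24.825.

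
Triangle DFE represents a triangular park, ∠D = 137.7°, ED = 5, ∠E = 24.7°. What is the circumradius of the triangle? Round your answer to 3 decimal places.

The third angle is ∠F = 180° − ∠E − ∠D = 17.60°.
Law of sines: FE = ED·sin D/sin F ≈ 11.129.
Law of sines: DF = ED·sin E/sin F ≈ 6.9099.
Circumradius = ED/(2 sin F) ≈ 8.268.

R ≈ 8.268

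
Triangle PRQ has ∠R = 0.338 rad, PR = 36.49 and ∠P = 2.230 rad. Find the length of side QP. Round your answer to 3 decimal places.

22.298

The third angle is ∠Q = π − ∠P − ∠R = 0.574 rad.
Law of sines: QP = PR·sin R/sin Q ≈ 22.298.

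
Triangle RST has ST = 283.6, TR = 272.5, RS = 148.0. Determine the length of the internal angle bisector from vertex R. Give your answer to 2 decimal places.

t_R ≈ 148.27

By the law of cosines, cos R = (TR² + RS² − ST²) / (2·TR·RS) ≈ 0.19503, so ∠R ≈ 78.75°.
The bisector from R has length 2·TR·RS·cos(∠R/2)/(TR+RS) ≈ 148.27.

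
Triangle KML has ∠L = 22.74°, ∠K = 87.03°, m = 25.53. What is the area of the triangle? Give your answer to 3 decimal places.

The third angle is ∠M = 180° − ∠L − ∠K = 70.23°.
Law of sines: k = m·sin K/sin M ≈ 27.093.
Law of sines: l = m·sin L/sin M ≈ 10.487.
Area = ½·m·k·sin L ≈ 133.68.

133.683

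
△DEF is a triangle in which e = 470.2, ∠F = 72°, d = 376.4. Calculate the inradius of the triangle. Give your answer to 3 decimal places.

By the law of cosines, f² = d² + e² − 2·d·e·cos F = 2.5338e+05, so f ≈ 503.37.
Area = ½·d·e·sin F ≈ 84161.
Semiperimeter s = (376.4+470.2+503.37)/2 = 674.99.
Inradius = area/s = 84161/674.99 ≈ 124.68.

r ≈ 124.685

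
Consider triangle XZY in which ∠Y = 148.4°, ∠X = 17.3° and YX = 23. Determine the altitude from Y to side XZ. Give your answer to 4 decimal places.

6.8396

The third angle is ∠Z = 180° − ∠Y − ∠X = 14.30°.
Law of sines: ZY = YX·sin X/sin Z ≈ 27.691.
Law of sines: XZ = YX·sin Y/sin Z ≈ 48.792.
Area = ½·YX·ZY·sin Y ≈ 166.86.
The altitude from Y has length 2·area/XZ ≈ 6.8396.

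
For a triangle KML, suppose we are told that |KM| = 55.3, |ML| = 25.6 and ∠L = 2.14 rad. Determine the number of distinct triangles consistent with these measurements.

|ML|·sin L = 25.6·sin(2.14 rad) ≈ 21.56.
Since ∠L is not acute, a triangle exists only if |KM| > |ML|; here |KM| > |ML|, so there is exactly one triangle.

1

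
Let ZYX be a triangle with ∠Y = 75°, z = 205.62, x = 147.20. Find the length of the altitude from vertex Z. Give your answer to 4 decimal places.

By the law of cosines, y² = x² + z² − 2·x·z·cos Y = 48280, so y ≈ 219.73.
Area = ½·x·z·sin Y ≈ 14618.
The altitude from Z has length 2·area/z ≈ 142.18.

h_Z ≈ 142.1843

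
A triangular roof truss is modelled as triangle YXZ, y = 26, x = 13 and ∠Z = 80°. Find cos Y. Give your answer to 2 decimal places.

By the law of cosines, z² = y² + x² − 2·y·x·cos Z = 727.61, so z ≈ 26.974.
Law of cosines again: cos Y = (x² + z² − y²)/(2·x·z) ≈ 0.31456, so ∠Y ≈ 71.67°.

cos Y ≈ 0.31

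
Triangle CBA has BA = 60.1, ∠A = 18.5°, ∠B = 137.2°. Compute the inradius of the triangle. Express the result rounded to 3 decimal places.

The third angle is ∠C = 180° − ∠B − ∠A = 24.30°.
Law of sines: AC = BA·sin B/sin C ≈ 99.23.
Law of sines: CB = BA·sin A/sin C ≈ 46.341.
Area = ½·BA·AC·sin A ≈ 946.16.
Semiperimeter s = (60.1+99.23+46.341)/2 = 102.84.
Inradius = area/s = 946.16/102.84 ≈ 9.2007.

9.201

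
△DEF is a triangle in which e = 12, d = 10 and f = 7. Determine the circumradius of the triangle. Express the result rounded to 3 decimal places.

R ≈ 6.004

By the law of cosines, cos D = (e² + f² − d²) / (2·e·f) ≈ 0.55357, so ∠D ≈ 56.39°.
Circumradius = d/(2 sin D) ≈ 6.0038.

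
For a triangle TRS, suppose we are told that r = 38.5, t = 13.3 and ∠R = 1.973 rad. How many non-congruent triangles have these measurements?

t·sin R = 13.3·sin(1.973 rad) ≈ 12.24.
Since ∠R is not acute, a triangle exists only if r > t; here r > t, so there is exactly one triangle.

1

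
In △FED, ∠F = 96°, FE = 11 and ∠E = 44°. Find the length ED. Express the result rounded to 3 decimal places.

The third angle is ∠D = 180° − ∠F − ∠E = 40.00°.
Law of sines: ED = FE·sin F/sin D ≈ 17.019.

17.019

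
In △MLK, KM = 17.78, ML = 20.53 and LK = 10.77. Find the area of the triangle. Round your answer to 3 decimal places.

95.708

Semiperimeter s = (10.77 + 17.78 + 20.53)/2 = 24.54.
Heron's formula: area = √(24.54·13.77·6.76·4.01) ≈ 95.708.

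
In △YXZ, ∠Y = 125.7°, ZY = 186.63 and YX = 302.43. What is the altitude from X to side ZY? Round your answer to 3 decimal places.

By the law of cosines, XZ² = ZY² + YX² − 2·ZY·YX·cos Y = 1.9217e+05, so XZ ≈ 438.37.
Area = ½·ZY·YX·sin Y ≈ 22918.
The altitude from X has length 2·area/ZY ≈ 245.6.

h_X ≈ 245.598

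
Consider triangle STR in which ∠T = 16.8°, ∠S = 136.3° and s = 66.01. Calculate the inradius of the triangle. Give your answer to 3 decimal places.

The third angle is ∠R = 180° − ∠S − ∠T = 26.90°.
Law of sines: t = s·sin T/sin S ≈ 27.615.
Law of sines: r = s·sin R/sin S ≈ 43.228.
Area = ½·s·t·sin R ≈ 412.37.
Semiperimeter p = (66.01+27.615+43.228)/2 = 68.427.
Inradius = area/p = 412.37/68.427 ≈ 6.0265.

6.026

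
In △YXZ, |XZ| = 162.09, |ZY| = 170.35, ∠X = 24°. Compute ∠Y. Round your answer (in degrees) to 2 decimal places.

22.77

Law of sines: sin Y = |XZ|·sin X/|ZY| ≈ 0.38701.
Since |ZY| ≥ |XZ|, only the acute value applies: ∠Y ≈ 22.77°.
Then ∠Z = 180° − ∠X − ∠Y ≈ 133.23°.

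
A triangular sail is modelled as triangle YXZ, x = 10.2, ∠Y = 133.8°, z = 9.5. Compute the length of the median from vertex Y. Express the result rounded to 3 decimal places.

By the law of cosines, y² = x² + z² − 2·x·z·cos Y = 328.43, so y ≈ 18.123.
Median from Y: ½√(2·x² + 2·z² − y²) ≈ 3.8779.

3.878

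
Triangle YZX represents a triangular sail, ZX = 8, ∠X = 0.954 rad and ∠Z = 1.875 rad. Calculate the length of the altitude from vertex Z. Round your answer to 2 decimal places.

h_Z ≈ 6.53

The third angle is ∠Y = π − ∠Z − ∠X = 0.313 rad.
Law of sines: XY = ZX·sin Z/sin Y ≈ 24.82.
Law of sines: YZ = ZX·sin X/sin Y ≈ 21.221.
Area = ½·ZX·XY·sin X ≈ 80.985.
The altitude from Z has length 2·area/XY ≈ 6.5259.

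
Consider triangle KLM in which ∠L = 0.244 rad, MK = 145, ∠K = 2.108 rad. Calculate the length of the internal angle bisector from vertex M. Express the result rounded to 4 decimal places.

The third angle is ∠M = π − ∠K − ∠L = 0.790 rad.
Law of sines: LM = MK·sin K/sin L ≈ 515.66.
Law of sines: KL = MK·sin M/sin L ≈ 426.18.
The bisector from M has length 2·LM·MK·cos(∠M/2)/(LM+MK) ≈ 208.94.

t_M ≈ 208.9392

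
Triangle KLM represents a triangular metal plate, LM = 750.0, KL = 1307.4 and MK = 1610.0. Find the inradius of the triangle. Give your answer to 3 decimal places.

Semiperimeter s = (750 + 1610 + 1307.4)/2 = 1833.7.
Heron's formula: area = √(1833.7·1083.7·223.7·526.3) ≈ 4.8369e+05.
Inradius = area/s = 4.8369e+05/1833.7 ≈ 263.78.

263.779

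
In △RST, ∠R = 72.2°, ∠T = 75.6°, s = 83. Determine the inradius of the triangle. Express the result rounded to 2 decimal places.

The third angle is ∠S = 180° − ∠T − ∠R = 32.20°.
Law of sines: r = s·sin R/sin S ≈ 148.3.
Law of sines: t = s·sin T/sin S ≈ 150.87.
Area = ½·s·r·sin T ≈ 5961.2.
Semiperimeter p = (148.3+83+150.87)/2 = 191.08.
Inradius = area/p = 5961.2/191.08 ≈ 31.197.

31.20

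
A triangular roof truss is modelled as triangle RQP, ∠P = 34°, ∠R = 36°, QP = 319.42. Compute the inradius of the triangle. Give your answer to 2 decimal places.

80.44

The third angle is ∠Q = 180° − ∠P − ∠R = 110.00°.
Law of sines: PR = QP·sin Q/sin R ≈ 510.66.
Law of sines: RQ = QP·sin P/sin R ≈ 303.88.
Area = ½·QP·PR·sin P ≈ 45606.
Semiperimeter s = (319.42+510.66+303.88)/2 = 566.98.
Inradius = area/s = 45606/566.98 ≈ 80.437.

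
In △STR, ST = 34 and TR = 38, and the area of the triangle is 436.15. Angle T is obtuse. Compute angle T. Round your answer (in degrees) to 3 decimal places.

∠T ≈ 137.534°

From area = ½·ST·TR·sin T, we get sin T = 2·area/(ST·TR) ≈ 0.67515.
Taking the obtuse solution, ∠T ≈ 137.53°.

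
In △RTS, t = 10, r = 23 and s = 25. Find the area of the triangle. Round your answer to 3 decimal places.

Semiperimeter p = (23 + 10 + 25)/2 = 29.
Heron's formula: area = √(29·6·19·4) ≈ 115.

area ≈ 114.996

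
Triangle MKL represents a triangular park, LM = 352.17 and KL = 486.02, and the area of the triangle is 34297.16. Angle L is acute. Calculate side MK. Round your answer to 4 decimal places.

215.8887

From area = ½·KL·LM·sin L, we get sin L = 2·area/(KL·LM) ≈ 0.40076.
Taking the acute solution, ∠L ≈ 23.63°.
Law of cosines then gives MK ≈ 215.89.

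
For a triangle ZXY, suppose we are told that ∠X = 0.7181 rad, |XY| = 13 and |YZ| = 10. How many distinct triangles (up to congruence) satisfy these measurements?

|XY|·sin X = 13·sin(0.7181 rad) ≈ 8.553.
Since |XY| sin X < |YZ| < |XY| (8.553 < 10 < 13), two triangles exist.

2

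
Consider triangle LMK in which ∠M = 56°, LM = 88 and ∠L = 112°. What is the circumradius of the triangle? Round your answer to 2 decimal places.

The third angle is ∠K = 180° − ∠L − ∠M = 12.00°.
Law of sines: MK = LM·sin L/sin K ≈ 392.44.
Law of sines: KL = LM·sin M/sin K ≈ 350.9.
Circumradius = LM/(2 sin K) ≈ 211.63.

211.63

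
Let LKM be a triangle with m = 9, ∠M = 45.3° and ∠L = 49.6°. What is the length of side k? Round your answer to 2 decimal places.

12.62

The third angle is ∠K = 180° − ∠M − ∠L = 85.10°.
Law of sines: k = m·sin K/sin M ≈ 12.616.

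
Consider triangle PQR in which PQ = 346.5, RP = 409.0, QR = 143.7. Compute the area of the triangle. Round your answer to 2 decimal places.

Semiperimeter s = (143.7 + 409 + 346.5)/2 = 449.6.
Heron's formula: area = √(449.6·305.9·40.6·103.1) ≈ 23994.

23993.59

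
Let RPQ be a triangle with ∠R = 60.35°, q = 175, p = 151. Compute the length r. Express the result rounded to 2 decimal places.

By the law of cosines, r² = p² + q² − 2·p·q·cos R = 27281, so r ≈ 165.17.

165.17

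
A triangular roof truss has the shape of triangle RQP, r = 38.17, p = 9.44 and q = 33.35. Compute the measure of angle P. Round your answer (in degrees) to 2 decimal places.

By the law of cosines, cos P = (r² + q² − p²) / (2·r·q) ≈ 0.97412, so ∠P ≈ 13.06°.

∠P ≈ 13.06°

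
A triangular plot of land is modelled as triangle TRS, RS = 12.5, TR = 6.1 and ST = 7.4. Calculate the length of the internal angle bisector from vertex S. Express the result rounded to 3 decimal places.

9.155

By the law of cosines, cos S = (RS² + ST² − TR²) / (2·RS·ST) ≈ 0.93946, so ∠S ≈ 20.04°.
The bisector from S has length 2·RS·ST·cos(∠S/2)/(RS+ST) ≈ 9.1547.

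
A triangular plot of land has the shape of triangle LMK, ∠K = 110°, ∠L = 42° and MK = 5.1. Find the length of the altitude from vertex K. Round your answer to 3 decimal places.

The third angle is ∠M = 180° − ∠K − ∠L = 28.00°.
Law of sines: KL = MK·sin M/sin L ≈ 3.5782.
Law of sines: LM = MK·sin K/sin L ≈ 7.1622.
Area = ½·MK·KL·sin K ≈ 8.5742.
The altitude from K has length 2·area/LM ≈ 2.3943.

2.394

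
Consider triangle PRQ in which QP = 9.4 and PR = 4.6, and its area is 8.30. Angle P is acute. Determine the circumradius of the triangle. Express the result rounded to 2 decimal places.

From area = ½·QP·PR·sin P, we get sin P = 2·area/(QP·PR) ≈ 0.38390.
Taking the acute solution, ∠P ≈ 22.58°.
Law of cosines then gives RQ ≈ 5.4467.
Circumradius = RQ/(2 sin P) ≈ 7.0939.

7.09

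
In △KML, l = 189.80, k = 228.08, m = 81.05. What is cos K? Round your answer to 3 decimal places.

By the law of cosines, cos K = (m² + l² − k²) / (2·m·l) ≈ -0.30642, so ∠K ≈ 1.882 rad.

-0.306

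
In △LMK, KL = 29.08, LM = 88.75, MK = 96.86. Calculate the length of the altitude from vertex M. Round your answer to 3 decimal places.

Semiperimeter s = (96.86 + 29.08 + 88.75)/2 = 107.34.
Heron's formula: area = √(107.34·10.485·78.265·18.595) ≈ 1279.8.
The altitude from M has length 2·area/KL ≈ 88.022.

h_M ≈ 88.022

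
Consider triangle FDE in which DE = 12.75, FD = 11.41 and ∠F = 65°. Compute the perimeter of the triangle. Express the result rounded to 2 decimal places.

Law of sines: sin E = FD·sin F/DE ≈ 0.81106.
Since DE ≥ FD, only the acute value applies: ∠E ≈ 54.20°.
Then ∠D = 180° − ∠F − ∠E ≈ 60.80°.
Law of sines gives EF = DE·sin D/sin F ≈ 12.28.
Semiperimeter s = (12.75+12.28+11.41)/2 = 18.22.
Perimeter = 12.75 + 12.28 + 11.41 = 36.44.

36.44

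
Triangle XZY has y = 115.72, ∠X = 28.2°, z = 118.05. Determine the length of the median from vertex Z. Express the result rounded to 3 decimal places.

By the law of cosines, x² = z² + y² − 2·z·y·cos X = 3248.4, so x ≈ 56.995.
Median from Z: ½√(2·y² + 2·x² − z²) ≈ 69.54.

69.540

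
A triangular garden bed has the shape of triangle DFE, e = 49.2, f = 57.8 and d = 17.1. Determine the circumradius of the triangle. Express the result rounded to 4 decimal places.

By the law of cosines, cos D = (f² + e² − d²) / (2·f·e) ≈ 0.96159, so ∠D ≈ 15.93°.
Circumradius = d/(2 sin D) ≈ 31.149.

R ≈ 31.1492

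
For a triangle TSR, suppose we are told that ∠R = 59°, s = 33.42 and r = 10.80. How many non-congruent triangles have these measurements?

s·sin R = 33.42·sin(59°) ≈ 28.65.
Since r = 10.80 < 28.65 = s sin R, no triangle exists.

0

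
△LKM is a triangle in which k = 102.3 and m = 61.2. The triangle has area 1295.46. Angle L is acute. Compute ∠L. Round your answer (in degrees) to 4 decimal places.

24.4460

From area = ½·k·m·sin L, we get sin L = 2·area/(k·m) ≈ 0.41383.
Taking the acute solution, ∠L ≈ 24.45°.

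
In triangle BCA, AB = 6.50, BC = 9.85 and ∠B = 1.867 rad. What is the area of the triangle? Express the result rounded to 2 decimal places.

30.62

Area = ½·AB·BC·sin B ≈ 30.618.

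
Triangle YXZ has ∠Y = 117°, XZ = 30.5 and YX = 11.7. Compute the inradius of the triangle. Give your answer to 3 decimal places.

3.714

Law of sines: sin Z = YX·sin Y/XZ ≈ 0.34180.
Since XZ ≥ YX, only the acute value applies: ∠Z ≈ 19.99°.
Then ∠X = 180° − ∠Y − ∠Z ≈ 43.01°.
Law of sines gives ZY = XZ·sin X/sin Y ≈ 23.351.
Area = ½·XZ·YX·sin X ≈ 121.72.
Semiperimeter s = (30.5+23.351+11.7)/2 = 32.776.
Inradius = area/s = 121.72/32.776 ≈ 3.7136.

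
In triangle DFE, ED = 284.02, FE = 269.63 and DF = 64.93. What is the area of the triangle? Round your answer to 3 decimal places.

8703.160

Semiperimeter s = (269.63 + 284.02 + 64.93)/2 = 309.29.
Heron's formula: area = √(309.29·39.66·25.27·244.36) ≈ 8703.2.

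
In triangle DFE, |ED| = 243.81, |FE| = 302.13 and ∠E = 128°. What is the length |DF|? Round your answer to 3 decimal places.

By the law of cosines, |DF|² = |FE|² + |ED|² − 2·|FE|·|ED|·cos E = 2.4143e+05, so |DF| ≈ 491.35.

491.353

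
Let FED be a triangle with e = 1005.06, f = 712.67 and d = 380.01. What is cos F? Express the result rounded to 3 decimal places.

By the law of cosines, cos F = (e² + d² − f²) / (2·e·d) ≈ 0.84656, so ∠F ≈ 32.16°.

0.847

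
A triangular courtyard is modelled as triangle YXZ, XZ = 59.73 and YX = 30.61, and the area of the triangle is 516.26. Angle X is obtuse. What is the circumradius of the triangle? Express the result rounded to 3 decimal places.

From area = ½·YX·XZ·sin X, we get sin X = 2·area/(YX·XZ) ≈ 0.56473.
Taking the obtuse solution, ∠X ≈ 145.62°.
Law of cosines then gives ZY ≈ 86.732.
Circumradius = ZY/(2 sin X) ≈ 76.79.

R ≈ 76.790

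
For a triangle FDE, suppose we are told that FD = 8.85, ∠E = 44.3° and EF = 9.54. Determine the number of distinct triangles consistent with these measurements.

EF·sin E = 9.54·sin(44.3°) ≈ 6.663.
Since EF sin E < FD < EF (6.663 < 8.85 < 9.54), two triangles exist.

2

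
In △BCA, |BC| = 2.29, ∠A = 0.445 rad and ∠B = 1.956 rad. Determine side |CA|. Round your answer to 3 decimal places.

4.930

The third angle is ∠C = π − ∠A − ∠B = 0.741 rad.
Law of sines: |CA| = |BC|·sin B/sin A ≈ 4.9301.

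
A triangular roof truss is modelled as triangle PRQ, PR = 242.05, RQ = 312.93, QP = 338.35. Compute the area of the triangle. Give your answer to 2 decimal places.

Semiperimeter s = (312.93 + 338.35 + 242.05)/2 = 446.66.
Heron's formula: area = √(446.66·133.73·108.31·204.61) ≈ 36385.

area ≈ 36385.35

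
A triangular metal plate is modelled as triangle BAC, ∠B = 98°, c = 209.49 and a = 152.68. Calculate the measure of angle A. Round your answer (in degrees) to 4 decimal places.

∠A ≈ 33.2352°

By the law of cosines, b² = a² + c² − 2·a·c·cos B = 76100, so b ≈ 275.86.
Law of cosines again: cos A = (c² + b² − a²)/(2·c·b) ≈ 0.83643, so ∠A ≈ 33.24°.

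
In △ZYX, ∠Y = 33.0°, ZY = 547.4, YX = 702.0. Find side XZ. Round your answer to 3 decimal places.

384.566

By the law of cosines, XZ² = ZY² + YX² − 2·ZY·YX·cos Y = 1.4789e+05, so XZ ≈ 384.57.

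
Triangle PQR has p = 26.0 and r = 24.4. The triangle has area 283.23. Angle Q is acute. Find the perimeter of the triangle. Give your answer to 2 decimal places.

From area = ½·r·p·sin Q, we get sin Q = 2·area/(r·p) ≈ 0.89291.
Taking the acute solution, ∠Q ≈ 63.24°.
Law of cosines then gives q ≈ 26.459.
Perimeter = 26 + 26.459 + 24.4 = 76.859.

perimeter ≈ 76.86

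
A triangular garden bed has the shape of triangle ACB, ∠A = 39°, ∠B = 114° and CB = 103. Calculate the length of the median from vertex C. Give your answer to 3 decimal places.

m_C ≈ 122.891

The third angle is ∠C = 180° − ∠B − ∠A = 27.00°.
Law of sines: BA = CB·sin C/sin A ≈ 74.304.
Law of sines: AC = CB·sin B/sin A ≈ 149.52.
Median from C: ½√(2·AC² + 2·CB² − BA²) ≈ 122.89.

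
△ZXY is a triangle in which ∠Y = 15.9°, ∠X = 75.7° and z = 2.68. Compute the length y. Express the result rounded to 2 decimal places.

The third angle is ∠Z = 180° − ∠X − ∠Y = 88.40°.
Law of sines: y = z·sin Y/sin Z ≈ 0.7345.

0.73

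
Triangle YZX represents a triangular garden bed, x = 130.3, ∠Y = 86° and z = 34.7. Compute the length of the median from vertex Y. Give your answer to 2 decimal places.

By the law of cosines, y² = z² + x² − 2·z·x·cos Y = 17551, so y ≈ 132.48.
Median from Y: ½√(2·z² + 2·x² − y²) ≈ 68.58.

68.58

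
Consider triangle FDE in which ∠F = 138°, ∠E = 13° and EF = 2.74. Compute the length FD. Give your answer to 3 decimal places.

The third angle is ∠D = 180° − ∠E − ∠F = 29.00°.
Law of sines: FD = EF·sin E/sin D ≈ 1.2714.

1.271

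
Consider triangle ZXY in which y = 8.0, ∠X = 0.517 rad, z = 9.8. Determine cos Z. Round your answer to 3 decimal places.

By the law of cosines, x² = y² + z² − 2·y·z·cos X = 23.733, so x ≈ 4.8716.
Law of cosines again: cos Z = (x² + y² − z²)/(2·x·y) ≈ -0.10658, so ∠Z ≈ 1.678 rad.

cos Z ≈ -0.107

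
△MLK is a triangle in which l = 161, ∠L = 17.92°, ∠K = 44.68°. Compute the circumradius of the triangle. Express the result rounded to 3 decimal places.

The third angle is ∠M = 180° − ∠L − ∠K = 117.40°.
Law of sines: m = l·sin M/sin L ≈ 464.55.
Law of sines: k = l·sin K/sin L ≈ 367.93.
Circumradius = l/(2 sin L) ≈ 261.63.

R ≈ 261.628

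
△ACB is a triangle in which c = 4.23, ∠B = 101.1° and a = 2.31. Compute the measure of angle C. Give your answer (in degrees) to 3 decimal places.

By the law of cosines, b² = a² + c² − 2·a·c·cos B = 26.991, so b ≈ 5.1953.
Law of cosines again: cos C = (b² + a² − c²)/(2·b·a) ≈ 0.60138, so ∠C ≈ 53.03°.

∠C ≈ 53.031°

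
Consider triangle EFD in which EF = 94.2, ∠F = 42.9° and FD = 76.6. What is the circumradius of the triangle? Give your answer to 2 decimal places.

47.43

By the law of cosines, DE² = EF² + FD² − 2·EF·FD·cos F = 4169.6, so DE ≈ 64.572.
Area = ½·EF·FD·sin F ≈ 2455.9.
Circumradius = DE/(2 sin F) ≈ 47.429.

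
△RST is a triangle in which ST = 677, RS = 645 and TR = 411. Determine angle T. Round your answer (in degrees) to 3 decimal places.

By the law of cosines, cos T = (ST² + TR² − RS²) / (2·ST·TR) ≈ 0.37956, so ∠T ≈ 67.69°.

∠T ≈ 67.693°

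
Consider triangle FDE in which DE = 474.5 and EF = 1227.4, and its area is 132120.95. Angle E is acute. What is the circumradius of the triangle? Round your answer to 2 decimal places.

R ≈ 917.83

From area = ½·DE·EF·sin E, we get sin E = 2·area/(DE·EF) ≈ 0.45371.
Taking the acute solution, ∠E ≈ 26.98°.
Law of cosines then gives FD ≈ 832.86.
Circumradius = FD/(2 sin E) ≈ 917.83.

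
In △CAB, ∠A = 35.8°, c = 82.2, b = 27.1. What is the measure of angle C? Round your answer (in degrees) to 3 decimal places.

By the law of cosines, a² = b² + c² − 2·b·c·cos A = 3877.8, so a ≈ 62.272.
Law of cosines again: cos C = (a² + b² − c²)/(2·a·b) ≈ -0.63543, so ∠C ≈ 129.45°.

129.452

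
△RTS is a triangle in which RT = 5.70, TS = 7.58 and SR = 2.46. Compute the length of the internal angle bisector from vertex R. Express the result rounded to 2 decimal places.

By the law of cosines, cos R = (SR² + RT² − TS²) / (2·SR·RT) ≈ -0.67447, so ∠R ≈ 132.41°.
The bisector from R has length 2·SR·RT·cos(∠R/2)/(SR+RT) ≈ 1.3865.

t_R ≈ 1.39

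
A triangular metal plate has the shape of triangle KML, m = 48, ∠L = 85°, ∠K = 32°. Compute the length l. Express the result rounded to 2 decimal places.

The third angle is ∠M = 180° − ∠L − ∠K = 63.00°.
Law of sines: l = m·sin L/sin M ≈ 53.667.

53.67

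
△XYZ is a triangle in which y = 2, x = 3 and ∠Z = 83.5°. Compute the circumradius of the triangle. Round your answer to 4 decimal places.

1.7170

By the law of cosines, z² = x² + y² − 2·x·y·cos Z = 11.642, so z ≈ 3.412.
Area = ½·x·y·sin Z ≈ 2.9807.
Circumradius = z/(2 sin Z) ≈ 1.717.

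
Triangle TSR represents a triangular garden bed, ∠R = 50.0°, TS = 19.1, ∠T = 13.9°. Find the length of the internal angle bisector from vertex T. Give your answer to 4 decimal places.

The third angle is ∠S = 180° − ∠R − ∠T = 116.10°.
Law of sines: SR = TS·sin T/sin R ≈ 5.9897.
Law of sines: RT = TS·sin S/sin R ≈ 22.391.
The bisector from T has length 2·RT·TS·cos(∠T/2)/(RT+TS) ≈ 20.463.

t_T ≈ 20.4634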